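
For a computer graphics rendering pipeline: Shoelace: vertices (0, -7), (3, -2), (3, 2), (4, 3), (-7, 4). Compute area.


Shoelace sum: (0*(-2) - 3*(-7)) + (3*2 - 3*(-2)) + (3*3 - 4*2) + (4*4 - (-7)*3) + ((-7)*(-7) - 0*4)
= 120
Area = |120|/2 = 60

60


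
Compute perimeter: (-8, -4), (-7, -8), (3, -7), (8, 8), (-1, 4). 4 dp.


Sides: (-8, -4)->(-7, -8): sqrt(17) = 4.123106, (-7, -8)->(3, -7): sqrt(101) = 10.049876, (3, -7)->(8, 8): sqrt(250) = 15.811388, (8, 8)->(-1, 4): sqrt(97) = 9.848858, (-1, 4)->(-8, -4): sqrt(113) = 10.630146
Sum = 50.463374
Perimeter = 50.4634

50.4634


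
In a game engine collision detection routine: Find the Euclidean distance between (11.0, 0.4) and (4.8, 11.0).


dx=-6.2, dy=10.6
d^2 = (-6.2)^2 + 10.6^2 = 150.8
d = sqrt(150.8) = 12.2801

12.2801


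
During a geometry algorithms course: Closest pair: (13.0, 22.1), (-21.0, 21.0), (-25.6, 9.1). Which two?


d(P0,P1) = 34.0178, d(P0,P2) = 40.7303, d(P1,P2) = 12.7581
Closest: P1 and P2

Closest pair: (-21.0, 21.0) and (-25.6, 9.1), distance = 12.7581


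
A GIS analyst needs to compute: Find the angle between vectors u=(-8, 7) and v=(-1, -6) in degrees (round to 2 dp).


u.v = -34, |u| = sqrt(113) = 10.6301, |v| = sqrt(37) = 6.0828
cos(theta) = u.v/(|u||v|) = -34/sqrt(4181) = -0.525822
theta = acos(-0.525822) = 121.72 degrees

121.72 degrees


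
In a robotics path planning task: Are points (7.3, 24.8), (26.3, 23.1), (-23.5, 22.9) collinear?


Cross product: (26.3-7.3)*(22.9-24.8) - (23.1-24.8)*((-23.5)-7.3)
= -88.46

No, not collinear


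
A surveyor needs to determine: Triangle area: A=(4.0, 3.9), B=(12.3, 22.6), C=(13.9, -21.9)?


Area = |x_A(y_B-y_C) + x_B(y_C-y_A) + x_C(y_A-y_B)|/2
= |178 + (-317.34) + (-259.93)|/2
= 399.27/2 = 199.635

199.635


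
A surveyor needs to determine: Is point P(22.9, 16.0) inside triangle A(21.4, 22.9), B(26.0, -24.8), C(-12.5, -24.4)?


Cross products: AB x AP = 39.81, BC x BP = -1569.56, CA x CP = -304.86
All same sign? no

No, outside


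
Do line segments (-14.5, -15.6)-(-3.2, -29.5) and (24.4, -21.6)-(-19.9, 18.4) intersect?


Cross products: d1=1290.2, d2=1453.97, d3=472.91, d4=309.14
d1*d2 < 0 and d3*d4 < 0? no

No, they don't intersect


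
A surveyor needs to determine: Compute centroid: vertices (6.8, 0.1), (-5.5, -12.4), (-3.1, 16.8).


Centroid = ((x_A+x_B+x_C)/3, (y_A+y_B+y_C)/3)
= ((6.8+(-5.5)+(-3.1))/3, (0.1+(-12.4)+16.8)/3)
= (-0.6, 1.5)

(-0.6, 1.5)


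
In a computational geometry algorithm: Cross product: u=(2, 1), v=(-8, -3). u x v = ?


u x v = u_x*v_y - u_y*v_x = 2*(-3) - 1*(-8)
= (-6) - (-8) = 2

2


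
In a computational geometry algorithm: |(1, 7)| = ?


|u| = sqrt(1^2 + 7^2) = sqrt(50) = 7.0711

7.0711


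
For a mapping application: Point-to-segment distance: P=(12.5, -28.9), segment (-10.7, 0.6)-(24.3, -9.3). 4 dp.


Project P onto AB: t = 0.8345 (clamped to [0,1])
Closest point on segment: (18.5075, -7.6615)
Distance: 22.0717

22.0717


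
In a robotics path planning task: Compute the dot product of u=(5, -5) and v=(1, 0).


u . v = u_x*v_x + u_y*v_y = 5*1 + (-5)*0
= 5 + 0 = 5

5


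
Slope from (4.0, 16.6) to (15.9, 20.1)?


slope = (y2-y1)/(x2-x1) = (20.1-16.6)/(15.9-4) = 3.5/11.9 = 0.2941

0.2941


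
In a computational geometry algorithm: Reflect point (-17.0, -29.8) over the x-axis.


Reflection over x-axis: (x,y) -> (x,-y)
(-17, -29.8) -> (-17, 29.8)

(-17, 29.8)


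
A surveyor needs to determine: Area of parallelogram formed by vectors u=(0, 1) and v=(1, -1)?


|u x v| = |0*(-1) - 1*1|
= |0 - 1| = 1

1


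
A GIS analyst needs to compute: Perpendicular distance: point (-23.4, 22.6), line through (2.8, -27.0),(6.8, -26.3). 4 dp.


|cross product| = 216.74
|line direction| = sqrt(16.49) = 4.0608
Distance = 216.74/sqrt(16.49) = 53.3739

53.3739


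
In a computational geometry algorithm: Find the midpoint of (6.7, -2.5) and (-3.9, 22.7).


M = ((6.7+(-3.9))/2, ((-2.5)+22.7)/2)
= (1.4, 10.1)

(1.4, 10.1)


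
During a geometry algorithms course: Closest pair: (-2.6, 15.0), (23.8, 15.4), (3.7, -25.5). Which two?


d(P0,P1) = 26.403, d(P0,P2) = 40.9871, d(P1,P2) = 45.5721
Closest: P0 and P1

Closest pair: (-2.6, 15.0) and (23.8, 15.4), distance = 26.403


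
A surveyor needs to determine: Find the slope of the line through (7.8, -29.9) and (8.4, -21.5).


slope = (y2-y1)/(x2-x1) = ((-21.5)-(-29.9))/(8.4-7.8) = 8.4/0.6 = 14

14


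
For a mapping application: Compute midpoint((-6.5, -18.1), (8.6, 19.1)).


M = (((-6.5)+8.6)/2, ((-18.1)+19.1)/2)
= (1.05, 0.5)

(1.05, 0.5)


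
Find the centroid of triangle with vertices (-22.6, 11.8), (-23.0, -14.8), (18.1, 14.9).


Centroid = ((x_A+x_B+x_C)/3, (y_A+y_B+y_C)/3)
= (((-22.6)+(-23)+18.1)/3, (11.8+(-14.8)+14.9)/3)
= (-9.1667, 3.9667)

(-9.1667, 3.9667)


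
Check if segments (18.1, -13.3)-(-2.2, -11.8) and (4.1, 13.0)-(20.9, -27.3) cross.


Cross products: d1=122.36, d2=-670.53, d3=-512.89, d4=280
d1*d2 < 0 and d3*d4 < 0? yes

Yes, they intersect


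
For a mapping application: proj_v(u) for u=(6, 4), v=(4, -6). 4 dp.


u.v = 0, |v| = sqrt(52) = 7.2111
Scalar projection = u.v / |v| = 0 / sqrt(52) = 0

0


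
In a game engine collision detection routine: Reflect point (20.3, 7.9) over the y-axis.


Reflection over y-axis: (x,y) -> (-x,y)
(20.3, 7.9) -> (-20.3, 7.9)

(-20.3, 7.9)


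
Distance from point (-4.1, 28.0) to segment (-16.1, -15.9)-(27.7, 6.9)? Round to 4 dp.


Project P onto AB: t = 0.6261 (clamped to [0,1])
Closest point on segment: (11.3216, -1.6257)
Distance: 33.3993

33.3993


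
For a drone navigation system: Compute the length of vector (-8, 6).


|u| = sqrt((-8)^2 + 6^2) = sqrt(100) = 10

10


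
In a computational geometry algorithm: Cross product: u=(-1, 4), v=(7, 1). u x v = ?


u x v = u_x*v_y - u_y*v_x = (-1)*1 - 4*7
= (-1) - 28 = -29

-29


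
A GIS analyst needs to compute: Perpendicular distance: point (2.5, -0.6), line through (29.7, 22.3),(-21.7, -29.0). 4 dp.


|cross product| = 218.3
|line direction| = sqrt(5273.65) = 72.6199
Distance = 218.3/sqrt(5273.65) = 3.0061

3.0061


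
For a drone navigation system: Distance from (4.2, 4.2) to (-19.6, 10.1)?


dx=-23.8, dy=5.9
d^2 = (-23.8)^2 + 5.9^2 = 601.25
d = sqrt(601.25) = 24.5204

24.5204


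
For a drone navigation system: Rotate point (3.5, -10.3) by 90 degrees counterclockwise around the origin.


90° CCW: (x,y) -> (-y, x)
(3.5,-10.3) -> (10.3, 3.5)

(10.3, 3.5)


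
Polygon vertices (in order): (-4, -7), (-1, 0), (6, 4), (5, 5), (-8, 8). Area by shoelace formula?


Shoelace sum: ((-4)*0 - (-1)*(-7)) + ((-1)*4 - 6*0) + (6*5 - 5*4) + (5*8 - (-8)*5) + ((-8)*(-7) - (-4)*8)
= 167
Area = |167|/2 = 83.5

83.5


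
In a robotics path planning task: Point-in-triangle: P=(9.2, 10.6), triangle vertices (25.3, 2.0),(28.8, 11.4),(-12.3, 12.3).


Cross products: AB x AP = 181.44, BC x BP = 50.52, CA x CP = 157.53
All same sign? yes

Yes, inside


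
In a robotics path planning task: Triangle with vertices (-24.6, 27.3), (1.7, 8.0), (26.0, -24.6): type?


Side lengths squared: AB^2=1064.18, BC^2=1653.25, CA^2=5253.97
Sorted: [1064.18, 1653.25, 5253.97]
By sides: Scalene, By angles: Obtuse

Scalene, Obtuse


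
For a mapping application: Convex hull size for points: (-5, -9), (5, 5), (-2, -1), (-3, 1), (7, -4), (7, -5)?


Convex hull vertices (CCW): (-5, -9), (7, -5), (7, -4), (5, 5), (-3, 1)
Count = 5

5


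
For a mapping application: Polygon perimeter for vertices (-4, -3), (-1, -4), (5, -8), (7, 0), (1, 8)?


Sides: (-4, -3)->(-1, -4): sqrt(10) = 3.162278, (-1, -4)->(5, -8): sqrt(52) = 7.211103, (5, -8)->(7, 0): sqrt(68) = 8.246211, (7, 0)->(1, 8): sqrt(100) = 10, (1, 8)->(-4, -3): sqrt(146) = 12.083046
Sum = 40.702638
Perimeter = 40.7026

40.7026


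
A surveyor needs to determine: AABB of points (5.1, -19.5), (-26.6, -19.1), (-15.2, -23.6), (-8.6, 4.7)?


x range: [-26.6, 5.1]
y range: [-23.6, 4.7]
Bounding box: (-26.6,-23.6) to (5.1,4.7)

(-26.6,-23.6) to (5.1,4.7)


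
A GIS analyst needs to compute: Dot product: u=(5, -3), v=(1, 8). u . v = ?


u . v = u_x*v_x + u_y*v_y = 5*1 + (-3)*8
= 5 + (-24) = -19

-19


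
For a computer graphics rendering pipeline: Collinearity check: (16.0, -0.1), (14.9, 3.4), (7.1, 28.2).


Cross product: (14.9-16)*(28.2-(-0.1)) - (3.4-(-0.1))*(7.1-16)
= 0.02

No, not collinear


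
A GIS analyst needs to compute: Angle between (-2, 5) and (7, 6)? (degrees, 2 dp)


u.v = 16, |u| = sqrt(29) = 5.3852, |v| = sqrt(85) = 9.2195
cos(theta) = u.v/(|u||v|) = 16/sqrt(2465) = 0.322264
theta = acos(0.322264) = 71.2 degrees

71.2 degrees


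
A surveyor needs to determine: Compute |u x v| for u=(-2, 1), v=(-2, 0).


|u x v| = |(-2)*0 - 1*(-2)|
= |0 - (-2)| = 2

2


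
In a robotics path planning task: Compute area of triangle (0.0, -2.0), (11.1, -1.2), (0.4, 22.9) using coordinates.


Area = |x_A(y_B-y_C) + x_B(y_C-y_A) + x_C(y_A-y_B)|/2
= |0 + 276.39 + (-0.32)|/2
= 276.07/2 = 138.035

138.035


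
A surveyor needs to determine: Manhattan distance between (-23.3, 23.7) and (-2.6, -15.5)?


|(-23.3)-(-2.6)| + |23.7-(-15.5)| = 20.7 + 39.2 = 59.9

59.9


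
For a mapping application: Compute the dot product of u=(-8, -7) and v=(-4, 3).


u . v = u_x*v_x + u_y*v_y = (-8)*(-4) + (-7)*3
= 32 + (-21) = 11

11


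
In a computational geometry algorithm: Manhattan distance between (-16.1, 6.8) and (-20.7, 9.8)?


|(-16.1)-(-20.7)| + |6.8-9.8| = 4.6 + 3 = 7.6

7.6


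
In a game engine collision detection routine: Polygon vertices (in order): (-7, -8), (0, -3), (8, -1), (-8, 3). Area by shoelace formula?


Shoelace sum: ((-7)*(-3) - 0*(-8)) + (0*(-1) - 8*(-3)) + (8*3 - (-8)*(-1)) + ((-8)*(-8) - (-7)*3)
= 146
Area = |146|/2 = 73

73


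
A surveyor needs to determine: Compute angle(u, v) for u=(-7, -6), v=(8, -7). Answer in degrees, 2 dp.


u.v = -14, |u| = sqrt(85) = 9.2195, |v| = sqrt(113) = 10.6301
cos(theta) = u.v/(|u||v|) = -14/sqrt(9605) = -0.14285
theta = acos(-0.14285) = 98.21 degrees

98.21 degrees


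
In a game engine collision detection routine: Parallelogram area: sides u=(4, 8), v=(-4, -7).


|u x v| = |4*(-7) - 8*(-4)|
= |(-28) - (-32)| = 4

4


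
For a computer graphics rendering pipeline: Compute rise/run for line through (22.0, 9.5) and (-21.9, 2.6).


slope = (y2-y1)/(x2-x1) = (2.6-9.5)/((-21.9)-22) = (-6.9)/(-43.9) = 0.1572

0.1572


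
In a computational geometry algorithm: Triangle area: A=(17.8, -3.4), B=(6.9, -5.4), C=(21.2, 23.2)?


Area = |x_A(y_B-y_C) + x_B(y_C-y_A) + x_C(y_A-y_B)|/2
= |(-509.08) + 183.54 + 42.4|/2
= 283.14/2 = 141.57

141.57


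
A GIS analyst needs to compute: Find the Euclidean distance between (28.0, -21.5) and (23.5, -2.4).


dx=-4.5, dy=19.1
d^2 = (-4.5)^2 + 19.1^2 = 385.06
d = sqrt(385.06) = 19.6229

19.6229


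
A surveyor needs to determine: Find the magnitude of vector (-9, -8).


|u| = sqrt((-9)^2 + (-8)^2) = sqrt(145) = 12.0416

12.0416


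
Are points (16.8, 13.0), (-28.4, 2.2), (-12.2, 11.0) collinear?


Cross product: ((-28.4)-16.8)*(11-13) - (2.2-13)*((-12.2)-16.8)
= -222.8

No, not collinear


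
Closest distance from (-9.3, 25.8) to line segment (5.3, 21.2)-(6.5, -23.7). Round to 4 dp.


Project P onto AB: t = 0 (clamped to [0,1])
Closest point on segment: (5.3, 21.2)
Distance: 15.3075

15.3075


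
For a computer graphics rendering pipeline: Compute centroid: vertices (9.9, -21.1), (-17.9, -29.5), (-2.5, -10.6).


Centroid = ((x_A+x_B+x_C)/3, (y_A+y_B+y_C)/3)
= ((9.9+(-17.9)+(-2.5))/3, ((-21.1)+(-29.5)+(-10.6))/3)
= (-3.5, -20.4)

(-3.5, -20.4)


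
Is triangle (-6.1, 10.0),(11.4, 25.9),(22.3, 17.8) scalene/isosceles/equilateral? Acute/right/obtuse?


Side lengths squared: AB^2=559.06, BC^2=184.42, CA^2=867.4
Sorted: [184.42, 559.06, 867.4]
By sides: Scalene, By angles: Obtuse

Scalene, Obtuse


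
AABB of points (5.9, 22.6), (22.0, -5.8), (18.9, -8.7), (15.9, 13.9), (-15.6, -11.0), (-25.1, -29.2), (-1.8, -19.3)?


x range: [-25.1, 22]
y range: [-29.2, 22.6]
Bounding box: (-25.1,-29.2) to (22,22.6)

(-25.1,-29.2) to (22,22.6)


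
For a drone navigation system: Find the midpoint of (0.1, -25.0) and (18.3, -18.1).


M = ((0.1+18.3)/2, ((-25)+(-18.1))/2)
= (9.2, -21.55)

(9.2, -21.55)


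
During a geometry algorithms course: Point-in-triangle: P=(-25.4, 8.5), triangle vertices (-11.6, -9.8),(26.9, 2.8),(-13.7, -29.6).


Cross products: AB x AP = 878.43, BC x BP = -1925.94, CA x CP = 311.67
All same sign? no

No, outside


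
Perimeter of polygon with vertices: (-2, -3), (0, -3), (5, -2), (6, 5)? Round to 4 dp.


Sides: (-2, -3)->(0, -3): sqrt(4) = 2, (0, -3)->(5, -2): sqrt(26) = 5.09902, (5, -2)->(6, 5): sqrt(50) = 7.071068, (6, 5)->(-2, -3): sqrt(128) = 11.313708
Sum = 25.483796
Perimeter = 25.4838

25.4838


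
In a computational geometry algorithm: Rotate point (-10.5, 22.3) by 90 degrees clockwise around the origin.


90° CW: (x,y) -> (y, -x)
(-10.5,22.3) -> (22.3, 10.5)

(22.3, 10.5)


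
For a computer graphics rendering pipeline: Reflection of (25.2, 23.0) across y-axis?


Reflection over y-axis: (x,y) -> (-x,y)
(25.2, 23) -> (-25.2, 23)

(-25.2, 23)


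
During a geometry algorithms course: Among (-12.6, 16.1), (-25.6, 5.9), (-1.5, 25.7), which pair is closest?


d(P0,P1) = 16.5239, d(P0,P2) = 14.6755, d(P1,P2) = 31.1905
Closest: P0 and P2

Closest pair: (-12.6, 16.1) and (-1.5, 25.7), distance = 14.6755


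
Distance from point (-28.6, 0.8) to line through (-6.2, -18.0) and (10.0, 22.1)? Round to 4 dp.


|cross product| = 1202.8
|line direction| = sqrt(1870.45) = 43.2487
Distance = 1202.8/sqrt(1870.45) = 27.8112

27.8112


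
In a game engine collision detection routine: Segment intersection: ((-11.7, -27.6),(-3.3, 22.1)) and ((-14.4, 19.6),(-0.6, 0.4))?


Cross products: d1=-599.52, d2=247.62, d3=530.67, d4=-316.47
d1*d2 < 0 and d3*d4 < 0? yes

Yes, they intersect


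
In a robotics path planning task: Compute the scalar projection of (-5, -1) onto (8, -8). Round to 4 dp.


u.v = -32, |v| = sqrt(128) = 11.3137
Scalar projection = u.v / |v| = -32 / sqrt(128) = -2.8284

-2.8284


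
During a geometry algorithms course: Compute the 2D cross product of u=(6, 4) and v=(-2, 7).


u x v = u_x*v_y - u_y*v_x = 6*7 - 4*(-2)
= 42 - (-8) = 50

50


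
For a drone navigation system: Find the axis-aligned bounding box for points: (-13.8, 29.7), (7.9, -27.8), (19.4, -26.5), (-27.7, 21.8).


x range: [-27.7, 19.4]
y range: [-27.8, 29.7]
Bounding box: (-27.7,-27.8) to (19.4,29.7)

(-27.7,-27.8) to (19.4,29.7)


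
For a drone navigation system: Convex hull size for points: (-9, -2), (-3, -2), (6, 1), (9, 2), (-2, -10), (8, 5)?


Convex hull vertices (CCW): (-9, -2), (-2, -10), (9, 2), (8, 5)
Count = 4

4


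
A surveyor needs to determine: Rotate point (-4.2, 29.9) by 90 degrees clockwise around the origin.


90° CW: (x,y) -> (y, -x)
(-4.2,29.9) -> (29.9, 4.2)

(29.9, 4.2)


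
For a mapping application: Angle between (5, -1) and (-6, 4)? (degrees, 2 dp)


u.v = -34, |u| = sqrt(26) = 5.099, |v| = sqrt(52) = 7.2111
cos(theta) = u.v/(|u||v|) = -34/sqrt(1352) = -0.924678
theta = acos(-0.924678) = 157.62 degrees

157.62 degrees


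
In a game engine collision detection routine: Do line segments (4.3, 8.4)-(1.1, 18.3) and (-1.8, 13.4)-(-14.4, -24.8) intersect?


Cross products: d1=296.02, d2=49.04, d3=44.39, d4=291.37
d1*d2 < 0 and d3*d4 < 0? no

No, they don't intersect


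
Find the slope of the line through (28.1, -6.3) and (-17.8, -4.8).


slope = (y2-y1)/(x2-x1) = ((-4.8)-(-6.3))/((-17.8)-28.1) = 1.5/(-45.9) = -0.0327

-0.0327


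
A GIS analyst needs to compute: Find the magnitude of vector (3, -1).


|u| = sqrt(3^2 + (-1)^2) = sqrt(10) = 3.1623

3.1623


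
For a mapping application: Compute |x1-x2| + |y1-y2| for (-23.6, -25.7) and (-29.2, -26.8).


|(-23.6)-(-29.2)| + |(-25.7)-(-26.8)| = 5.6 + 1.1 = 6.7

6.7


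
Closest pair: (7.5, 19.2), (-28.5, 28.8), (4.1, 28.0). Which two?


d(P0,P1) = 37.258, d(P0,P2) = 9.434, d(P1,P2) = 32.6098
Closest: P0 and P2

Closest pair: (7.5, 19.2) and (4.1, 28.0), distance = 9.434


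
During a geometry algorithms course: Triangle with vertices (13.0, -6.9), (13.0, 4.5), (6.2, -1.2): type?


Side lengths squared: AB^2=129.96, BC^2=78.73, CA^2=78.73
Sorted: [78.73, 78.73, 129.96]
By sides: Isosceles, By angles: Acute

Isosceles, Acute


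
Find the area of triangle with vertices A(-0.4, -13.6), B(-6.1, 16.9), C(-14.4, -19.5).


Area = |x_A(y_B-y_C) + x_B(y_C-y_A) + x_C(y_A-y_B)|/2
= |(-14.56) + 35.99 + 439.2|/2
= 460.63/2 = 230.315

230.315


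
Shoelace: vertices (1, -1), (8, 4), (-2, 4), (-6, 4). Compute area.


Shoelace sum: (1*4 - 8*(-1)) + (8*4 - (-2)*4) + ((-2)*4 - (-6)*4) + ((-6)*(-1) - 1*4)
= 70
Area = |70|/2 = 35

35


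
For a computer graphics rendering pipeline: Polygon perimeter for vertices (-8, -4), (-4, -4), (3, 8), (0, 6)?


Sides: (-8, -4)->(-4, -4): sqrt(16) = 4, (-4, -4)->(3, 8): sqrt(193) = 13.892444, (3, 8)->(0, 6): sqrt(13) = 3.605551, (0, 6)->(-8, -4): sqrt(164) = 12.806248
Sum = 34.304243
Perimeter = 34.3042

34.3042


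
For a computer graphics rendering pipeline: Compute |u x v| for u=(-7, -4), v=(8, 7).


|u x v| = |(-7)*7 - (-4)*8|
= |(-49) - (-32)| = 17

17


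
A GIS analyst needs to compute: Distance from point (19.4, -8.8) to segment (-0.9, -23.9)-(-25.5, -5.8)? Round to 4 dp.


Project P onto AB: t = 0 (clamped to [0,1])
Closest point on segment: (-0.9, -23.9)
Distance: 25.3002

25.3002


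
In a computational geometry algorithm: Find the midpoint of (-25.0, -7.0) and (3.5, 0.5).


M = (((-25)+3.5)/2, ((-7)+0.5)/2)
= (-10.75, -3.25)

(-10.75, -3.25)


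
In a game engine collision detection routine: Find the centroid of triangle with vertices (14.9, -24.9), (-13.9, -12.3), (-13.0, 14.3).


Centroid = ((x_A+x_B+x_C)/3, (y_A+y_B+y_C)/3)
= ((14.9+(-13.9)+(-13))/3, ((-24.9)+(-12.3)+14.3)/3)
= (-4, -7.6333)

(-4, -7.6333)


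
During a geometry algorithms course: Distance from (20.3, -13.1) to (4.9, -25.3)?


dx=-15.4, dy=-12.2
d^2 = (-15.4)^2 + (-12.2)^2 = 386
d = sqrt(386) = 19.6469

19.6469


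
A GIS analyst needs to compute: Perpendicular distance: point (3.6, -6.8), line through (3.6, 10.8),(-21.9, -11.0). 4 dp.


|cross product| = 448.8
|line direction| = sqrt(1125.49) = 33.5483
Distance = 448.8/sqrt(1125.49) = 13.3777

13.3777


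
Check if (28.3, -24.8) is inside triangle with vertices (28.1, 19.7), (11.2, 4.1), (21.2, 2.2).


Cross products: AB x AP = 755.17, BC x BP = -256.51, CA x CP = -310.55
All same sign? no

No, outside


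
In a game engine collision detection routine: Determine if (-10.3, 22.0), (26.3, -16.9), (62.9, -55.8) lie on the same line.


Cross product: (26.3-(-10.3))*((-55.8)-22) - ((-16.9)-22)*(62.9-(-10.3))
= 0

Yes, collinear


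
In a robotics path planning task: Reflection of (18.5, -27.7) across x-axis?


Reflection over x-axis: (x,y) -> (x,-y)
(18.5, -27.7) -> (18.5, 27.7)

(18.5, 27.7)


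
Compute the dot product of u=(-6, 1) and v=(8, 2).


u . v = u_x*v_x + u_y*v_y = (-6)*8 + 1*2
= (-48) + 2 = -46

-46


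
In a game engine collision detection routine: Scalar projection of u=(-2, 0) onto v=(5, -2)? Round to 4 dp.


u.v = -10, |v| = sqrt(29) = 5.3852
Scalar projection = u.v / |v| = -10 / sqrt(29) = -1.857

-1.857


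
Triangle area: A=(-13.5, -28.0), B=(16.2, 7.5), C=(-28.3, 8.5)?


Area = |x_A(y_B-y_C) + x_B(y_C-y_A) + x_C(y_A-y_B)|/2
= |13.5 + 591.3 + 1004.65|/2
= 1609.45/2 = 804.725

804.725


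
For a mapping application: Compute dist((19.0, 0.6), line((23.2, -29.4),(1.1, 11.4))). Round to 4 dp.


|cross product| = 491.64
|line direction| = sqrt(2153.05) = 46.401
Distance = 491.64/sqrt(2153.05) = 10.5955

10.5955


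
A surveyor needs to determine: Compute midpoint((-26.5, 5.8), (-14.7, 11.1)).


M = (((-26.5)+(-14.7))/2, (5.8+11.1)/2)
= (-20.6, 8.45)

(-20.6, 8.45)


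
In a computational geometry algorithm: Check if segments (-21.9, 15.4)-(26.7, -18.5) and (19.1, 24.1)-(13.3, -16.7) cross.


Cross products: d1=-1622.34, d2=557.16, d3=1812.72, d4=-366.78
d1*d2 < 0 and d3*d4 < 0? yes

Yes, they intersect


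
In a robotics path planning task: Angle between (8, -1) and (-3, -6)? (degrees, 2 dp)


u.v = -18, |u| = sqrt(65) = 8.0623, |v| = sqrt(45) = 6.7082
cos(theta) = u.v/(|u||v|) = -18/sqrt(2925) = -0.33282
theta = acos(-0.33282) = 109.44 degrees

109.44 degrees


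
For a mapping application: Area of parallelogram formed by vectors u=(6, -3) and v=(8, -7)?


|u x v| = |6*(-7) - (-3)*8|
= |(-42) - (-24)| = 18

18


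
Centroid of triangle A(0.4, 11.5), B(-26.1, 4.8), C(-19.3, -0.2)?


Centroid = ((x_A+x_B+x_C)/3, (y_A+y_B+y_C)/3)
= ((0.4+(-26.1)+(-19.3))/3, (11.5+4.8+(-0.2))/3)
= (-15, 5.3667)

(-15, 5.3667)


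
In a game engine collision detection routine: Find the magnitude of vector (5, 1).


|u| = sqrt(5^2 + 1^2) = sqrt(26) = 5.099

5.099


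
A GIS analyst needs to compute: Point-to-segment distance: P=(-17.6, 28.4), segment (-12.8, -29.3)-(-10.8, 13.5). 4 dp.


Project P onto AB: t = 1 (clamped to [0,1])
Closest point on segment: (-10.8, 13.5)
Distance: 16.3783

16.3783


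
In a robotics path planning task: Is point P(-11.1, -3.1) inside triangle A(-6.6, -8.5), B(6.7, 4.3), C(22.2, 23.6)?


Cross products: AB x AP = 129.42, BC x BP = 228.84, CA x CP = -299.97
All same sign? no

No, outside


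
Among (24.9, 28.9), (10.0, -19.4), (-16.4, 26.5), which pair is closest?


d(P0,P1) = 50.546, d(P0,P2) = 41.3697, d(P1,P2) = 52.9506
Closest: P0 and P2

Closest pair: (24.9, 28.9) and (-16.4, 26.5), distance = 41.3697


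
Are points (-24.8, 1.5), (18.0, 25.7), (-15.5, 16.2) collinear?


Cross product: (18-(-24.8))*(16.2-1.5) - (25.7-1.5)*((-15.5)-(-24.8))
= 404.1

No, not collinear


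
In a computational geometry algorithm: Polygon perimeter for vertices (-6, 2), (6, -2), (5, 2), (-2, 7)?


Sides: (-6, 2)->(6, -2): sqrt(160) = 12.649111, (6, -2)->(5, 2): sqrt(17) = 4.123106, (5, 2)->(-2, 7): sqrt(74) = 8.602325, (-2, 7)->(-6, 2): sqrt(41) = 6.403124
Sum = 31.777666
Perimeter = 31.7777

31.7777


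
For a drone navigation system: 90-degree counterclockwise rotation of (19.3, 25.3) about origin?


90° CCW: (x,y) -> (-y, x)
(19.3,25.3) -> (-25.3, 19.3)

(-25.3, 19.3)


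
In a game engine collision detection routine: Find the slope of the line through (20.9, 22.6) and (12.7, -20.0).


slope = (y2-y1)/(x2-x1) = ((-20)-22.6)/(12.7-20.9) = (-42.6)/(-8.2) = 5.1951

5.1951


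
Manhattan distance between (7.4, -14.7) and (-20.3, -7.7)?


|7.4-(-20.3)| + |(-14.7)-(-7.7)| = 27.7 + 7 = 34.7

34.7


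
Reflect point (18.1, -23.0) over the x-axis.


Reflection over x-axis: (x,y) -> (x,-y)
(18.1, -23) -> (18.1, 23)

(18.1, 23)


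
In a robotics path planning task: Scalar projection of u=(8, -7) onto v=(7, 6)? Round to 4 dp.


u.v = 14, |v| = sqrt(85) = 9.2195
Scalar projection = u.v / |v| = 14 / sqrt(85) = 1.5185

1.5185


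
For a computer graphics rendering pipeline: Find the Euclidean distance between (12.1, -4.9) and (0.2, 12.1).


dx=-11.9, dy=17
d^2 = (-11.9)^2 + 17^2 = 430.61
d = sqrt(430.61) = 20.7511

20.7511


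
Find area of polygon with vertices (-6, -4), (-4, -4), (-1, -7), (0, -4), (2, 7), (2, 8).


Shoelace sum: ((-6)*(-4) - (-4)*(-4)) + ((-4)*(-7) - (-1)*(-4)) + ((-1)*(-4) - 0*(-7)) + (0*7 - 2*(-4)) + (2*8 - 2*7) + (2*(-4) - (-6)*8)
= 86
Area = |86|/2 = 43

43


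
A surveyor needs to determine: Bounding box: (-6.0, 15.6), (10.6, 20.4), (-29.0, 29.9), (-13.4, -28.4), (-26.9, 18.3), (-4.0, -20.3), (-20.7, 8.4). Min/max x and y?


x range: [-29, 10.6]
y range: [-28.4, 29.9]
Bounding box: (-29,-28.4) to (10.6,29.9)

(-29,-28.4) to (10.6,29.9)


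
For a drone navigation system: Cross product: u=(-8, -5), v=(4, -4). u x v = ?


u x v = u_x*v_y - u_y*v_x = (-8)*(-4) - (-5)*4
= 32 - (-20) = 52

52


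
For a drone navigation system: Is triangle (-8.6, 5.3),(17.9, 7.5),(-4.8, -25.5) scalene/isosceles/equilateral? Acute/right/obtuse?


Side lengths squared: AB^2=707.09, BC^2=1604.29, CA^2=963.08
Sorted: [707.09, 963.08, 1604.29]
By sides: Scalene, By angles: Acute

Scalene, Acute


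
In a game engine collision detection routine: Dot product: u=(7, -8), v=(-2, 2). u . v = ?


u . v = u_x*v_x + u_y*v_y = 7*(-2) + (-8)*2
= (-14) + (-16) = -30

-30


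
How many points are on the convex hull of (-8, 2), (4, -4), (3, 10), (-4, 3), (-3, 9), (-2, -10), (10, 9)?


Convex hull vertices (CCW): (-8, 2), (-2, -10), (4, -4), (10, 9), (3, 10), (-3, 9)
Count = 6

6


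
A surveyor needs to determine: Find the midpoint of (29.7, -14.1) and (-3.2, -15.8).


M = ((29.7+(-3.2))/2, ((-14.1)+(-15.8))/2)
= (13.25, -14.95)

(13.25, -14.95)


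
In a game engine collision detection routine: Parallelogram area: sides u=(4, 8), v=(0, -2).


|u x v| = |4*(-2) - 8*0|
= |(-8) - 0| = 8

8


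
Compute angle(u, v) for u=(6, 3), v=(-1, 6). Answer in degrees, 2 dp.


u.v = 12, |u| = sqrt(45) = 6.7082, |v| = sqrt(37) = 6.0828
cos(theta) = u.v/(|u||v|) = 12/sqrt(1665) = 0.294086
theta = acos(0.294086) = 72.9 degrees

72.9 degrees


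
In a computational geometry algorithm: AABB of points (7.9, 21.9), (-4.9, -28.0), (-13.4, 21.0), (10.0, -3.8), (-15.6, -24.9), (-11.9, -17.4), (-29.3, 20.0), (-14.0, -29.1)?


x range: [-29.3, 10]
y range: [-29.1, 21.9]
Bounding box: (-29.3,-29.1) to (10,21.9)

(-29.3,-29.1) to (10,21.9)


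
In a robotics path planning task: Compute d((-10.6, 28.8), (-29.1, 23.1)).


dx=-18.5, dy=-5.7
d^2 = (-18.5)^2 + (-5.7)^2 = 374.74
d = sqrt(374.74) = 19.3582

19.3582


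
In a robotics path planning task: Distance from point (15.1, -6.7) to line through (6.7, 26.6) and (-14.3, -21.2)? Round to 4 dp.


|cross product| = 1100.82
|line direction| = sqrt(2725.84) = 52.2096
Distance = 1100.82/sqrt(2725.84) = 21.0846

21.0846


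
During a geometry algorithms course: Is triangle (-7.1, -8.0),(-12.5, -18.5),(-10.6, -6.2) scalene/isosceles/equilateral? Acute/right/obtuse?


Side lengths squared: AB^2=139.41, BC^2=154.9, CA^2=15.49
Sorted: [15.49, 139.41, 154.9]
By sides: Scalene, By angles: Right

Scalene, Right


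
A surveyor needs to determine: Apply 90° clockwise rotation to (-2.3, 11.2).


90° CW: (x,y) -> (y, -x)
(-2.3,11.2) -> (11.2, 2.3)

(11.2, 2.3)


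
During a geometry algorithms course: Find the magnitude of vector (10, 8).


|u| = sqrt(10^2 + 8^2) = sqrt(164) = 12.8062

12.8062


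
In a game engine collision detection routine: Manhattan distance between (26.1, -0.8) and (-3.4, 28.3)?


|26.1-(-3.4)| + |(-0.8)-28.3| = 29.5 + 29.1 = 58.6

58.6


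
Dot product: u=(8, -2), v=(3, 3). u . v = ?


u . v = u_x*v_x + u_y*v_y = 8*3 + (-2)*3
= 24 + (-6) = 18

18


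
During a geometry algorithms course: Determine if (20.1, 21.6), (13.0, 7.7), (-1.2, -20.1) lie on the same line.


Cross product: (13-20.1)*((-20.1)-21.6) - (7.7-21.6)*((-1.2)-20.1)
= 0

Yes, collinear


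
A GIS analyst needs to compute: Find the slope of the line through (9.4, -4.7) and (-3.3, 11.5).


slope = (y2-y1)/(x2-x1) = (11.5-(-4.7))/((-3.3)-9.4) = 16.2/(-12.7) = -1.2756

-1.2756


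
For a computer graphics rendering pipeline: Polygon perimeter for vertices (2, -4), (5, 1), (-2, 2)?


Sides: (2, -4)->(5, 1): sqrt(34) = 5.830952, (5, 1)->(-2, 2): sqrt(50) = 7.071068, (-2, 2)->(2, -4): sqrt(52) = 7.211103
Sum = 20.113123
Perimeter = 20.1131

20.1131


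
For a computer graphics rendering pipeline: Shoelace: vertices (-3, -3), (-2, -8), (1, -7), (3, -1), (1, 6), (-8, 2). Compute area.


Shoelace sum: ((-3)*(-8) - (-2)*(-3)) + ((-2)*(-7) - 1*(-8)) + (1*(-1) - 3*(-7)) + (3*6 - 1*(-1)) + (1*2 - (-8)*6) + ((-8)*(-3) - (-3)*2)
= 159
Area = |159|/2 = 79.5

79.5


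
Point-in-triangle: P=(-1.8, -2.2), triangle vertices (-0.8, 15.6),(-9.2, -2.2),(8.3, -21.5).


Cross products: AB x AP = 131.72, BC x BP = 142.82, CA x CP = 199.08
All same sign? yes

Yes, inside


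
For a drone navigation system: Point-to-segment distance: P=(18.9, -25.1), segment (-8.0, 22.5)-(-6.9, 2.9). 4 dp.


Project P onto AB: t = 1 (clamped to [0,1])
Closest point on segment: (-6.9, 2.9)
Distance: 38.0741

38.0741


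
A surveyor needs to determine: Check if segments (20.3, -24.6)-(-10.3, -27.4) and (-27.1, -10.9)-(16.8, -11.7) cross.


Cross products: d1=-563.51, d2=-710.91, d3=-551.94, d4=-404.54
d1*d2 < 0 and d3*d4 < 0? no

No, they don't intersect


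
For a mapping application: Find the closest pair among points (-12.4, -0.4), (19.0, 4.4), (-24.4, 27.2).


d(P0,P1) = 31.7648, d(P0,P2) = 30.0958, d(P1,P2) = 49.0245
Closest: P0 and P2

Closest pair: (-12.4, -0.4) and (-24.4, 27.2), distance = 30.0958


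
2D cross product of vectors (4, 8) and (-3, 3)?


u x v = u_x*v_y - u_y*v_x = 4*3 - 8*(-3)
= 12 - (-24) = 36

36


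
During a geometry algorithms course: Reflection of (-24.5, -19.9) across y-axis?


Reflection over y-axis: (x,y) -> (-x,y)
(-24.5, -19.9) -> (24.5, -19.9)

(24.5, -19.9)


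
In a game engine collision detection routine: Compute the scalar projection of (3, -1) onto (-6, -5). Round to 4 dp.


u.v = -13, |v| = sqrt(61) = 7.8102
Scalar projection = u.v / |v| = -13 / sqrt(61) = -1.6645

-1.6645


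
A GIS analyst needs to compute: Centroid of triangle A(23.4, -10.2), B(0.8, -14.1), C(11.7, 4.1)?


Centroid = ((x_A+x_B+x_C)/3, (y_A+y_B+y_C)/3)
= ((23.4+0.8+11.7)/3, ((-10.2)+(-14.1)+4.1)/3)
= (11.9667, -6.7333)

(11.9667, -6.7333)


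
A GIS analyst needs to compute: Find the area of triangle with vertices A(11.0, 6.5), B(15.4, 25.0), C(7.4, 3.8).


Area = |x_A(y_B-y_C) + x_B(y_C-y_A) + x_C(y_A-y_B)|/2
= |233.2 + (-41.58) + (-136.9)|/2
= 54.72/2 = 27.36

27.36


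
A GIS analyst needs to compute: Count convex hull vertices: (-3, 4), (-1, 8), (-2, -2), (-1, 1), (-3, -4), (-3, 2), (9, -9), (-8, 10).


Convex hull vertices (CCW): (-8, 10), (-3, -4), (9, -9), (-1, 8)
Count = 4

4


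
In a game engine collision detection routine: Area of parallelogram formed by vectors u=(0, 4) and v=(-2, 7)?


|u x v| = |0*7 - 4*(-2)|
= |0 - (-8)| = 8

8


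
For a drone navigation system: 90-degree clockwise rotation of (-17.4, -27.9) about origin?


90° CW: (x,y) -> (y, -x)
(-17.4,-27.9) -> (-27.9, 17.4)

(-27.9, 17.4)


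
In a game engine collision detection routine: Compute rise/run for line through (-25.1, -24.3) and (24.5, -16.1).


slope = (y2-y1)/(x2-x1) = ((-16.1)-(-24.3))/(24.5-(-25.1)) = 8.2/49.6 = 0.1653

0.1653


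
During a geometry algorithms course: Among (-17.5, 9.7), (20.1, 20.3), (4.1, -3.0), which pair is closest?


d(P0,P1) = 39.0656, d(P0,P2) = 25.0569, d(P1,P2) = 28.2646
Closest: P0 and P2

Closest pair: (-17.5, 9.7) and (4.1, -3.0), distance = 25.0569


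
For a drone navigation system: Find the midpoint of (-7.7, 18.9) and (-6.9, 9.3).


M = (((-7.7)+(-6.9))/2, (18.9+9.3)/2)
= (-7.3, 14.1)

(-7.3, 14.1)


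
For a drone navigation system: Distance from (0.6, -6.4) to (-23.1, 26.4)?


dx=-23.7, dy=32.8
d^2 = (-23.7)^2 + 32.8^2 = 1637.53
d = sqrt(1637.53) = 40.4664

40.4664


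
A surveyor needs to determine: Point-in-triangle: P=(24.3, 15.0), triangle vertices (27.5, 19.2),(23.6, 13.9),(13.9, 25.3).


Cross products: AB x AP = -0.58, BC x BP = -18.65, CA x CP = -76.64
All same sign? yes

Yes, inside


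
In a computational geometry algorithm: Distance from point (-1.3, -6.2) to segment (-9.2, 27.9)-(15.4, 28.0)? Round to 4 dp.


Project P onto AB: t = 0.3155 (clamped to [0,1])
Closest point on segment: (-1.4387, 27.9315)
Distance: 34.1318

34.1318


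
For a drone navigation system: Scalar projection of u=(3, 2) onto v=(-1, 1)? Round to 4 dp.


u.v = -1, |v| = sqrt(2) = 1.4142
Scalar projection = u.v / |v| = -1 / sqrt(2) = -0.7071

-0.7071


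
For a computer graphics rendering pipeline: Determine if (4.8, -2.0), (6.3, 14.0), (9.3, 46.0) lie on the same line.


Cross product: (6.3-4.8)*(46-(-2)) - (14-(-2))*(9.3-4.8)
= 0

Yes, collinear


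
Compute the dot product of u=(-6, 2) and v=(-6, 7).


u . v = u_x*v_x + u_y*v_y = (-6)*(-6) + 2*7
= 36 + 14 = 50

50


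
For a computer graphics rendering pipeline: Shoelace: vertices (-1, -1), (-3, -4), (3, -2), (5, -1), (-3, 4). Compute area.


Shoelace sum: ((-1)*(-4) - (-3)*(-1)) + ((-3)*(-2) - 3*(-4)) + (3*(-1) - 5*(-2)) + (5*4 - (-3)*(-1)) + ((-3)*(-1) - (-1)*4)
= 50
Area = |50|/2 = 25

25


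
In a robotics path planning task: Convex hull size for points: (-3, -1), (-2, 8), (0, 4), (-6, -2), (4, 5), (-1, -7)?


Convex hull vertices (CCW): (-6, -2), (-1, -7), (4, 5), (-2, 8)
Count = 4

4


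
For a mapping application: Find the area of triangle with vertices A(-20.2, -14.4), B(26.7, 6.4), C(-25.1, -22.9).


Area = |x_A(y_B-y_C) + x_B(y_C-y_A) + x_C(y_A-y_B)|/2
= |(-591.86) + (-226.95) + 522.08|/2
= 296.73/2 = 148.365

148.365


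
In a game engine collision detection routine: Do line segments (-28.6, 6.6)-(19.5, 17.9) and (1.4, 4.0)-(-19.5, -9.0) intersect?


Cross products: d1=-444.34, d2=-55.21, d3=-464.06, d4=-853.19
d1*d2 < 0 and d3*d4 < 0? no

No, they don't intersect


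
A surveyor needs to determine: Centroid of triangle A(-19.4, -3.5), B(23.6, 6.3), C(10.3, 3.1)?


Centroid = ((x_A+x_B+x_C)/3, (y_A+y_B+y_C)/3)
= (((-19.4)+23.6+10.3)/3, ((-3.5)+6.3+3.1)/3)
= (4.8333, 1.9667)

(4.8333, 1.9667)


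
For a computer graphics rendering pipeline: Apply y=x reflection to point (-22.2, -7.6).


Reflection over y=x: (x,y) -> (y,x)
(-22.2, -7.6) -> (-7.6, -22.2)

(-7.6, -22.2)


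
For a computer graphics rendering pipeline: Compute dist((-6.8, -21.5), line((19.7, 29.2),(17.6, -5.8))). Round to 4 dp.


|cross product| = 821.03
|line direction| = sqrt(1229.41) = 35.0629
Distance = 821.03/sqrt(1229.41) = 23.4159

23.4159


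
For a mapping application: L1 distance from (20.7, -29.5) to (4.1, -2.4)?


|20.7-4.1| + |(-29.5)-(-2.4)| = 16.6 + 27.1 = 43.7

43.7


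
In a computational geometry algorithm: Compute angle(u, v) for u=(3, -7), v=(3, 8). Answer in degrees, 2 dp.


u.v = -47, |u| = sqrt(58) = 7.6158, |v| = sqrt(73) = 8.544
cos(theta) = u.v/(|u||v|) = -47/sqrt(4234) = -0.722308
theta = acos(-0.722308) = 136.25 degrees

136.25 degrees


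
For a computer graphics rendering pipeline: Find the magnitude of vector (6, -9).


|u| = sqrt(6^2 + (-9)^2) = sqrt(117) = 10.8167

10.8167


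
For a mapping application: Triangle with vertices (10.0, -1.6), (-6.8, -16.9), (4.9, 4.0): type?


Side lengths squared: AB^2=516.33, BC^2=573.7, CA^2=57.37
Sorted: [57.37, 516.33, 573.7]
By sides: Scalene, By angles: Right

Scalene, Right


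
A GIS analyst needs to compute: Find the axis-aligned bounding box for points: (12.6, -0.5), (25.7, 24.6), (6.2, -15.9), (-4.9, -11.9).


x range: [-4.9, 25.7]
y range: [-15.9, 24.6]
Bounding box: (-4.9,-15.9) to (25.7,24.6)

(-4.9,-15.9) to (25.7,24.6)


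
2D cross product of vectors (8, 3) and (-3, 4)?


u x v = u_x*v_y - u_y*v_x = 8*4 - 3*(-3)
= 32 - (-9) = 41

41


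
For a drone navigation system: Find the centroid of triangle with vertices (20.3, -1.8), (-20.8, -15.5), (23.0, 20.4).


Centroid = ((x_A+x_B+x_C)/3, (y_A+y_B+y_C)/3)
= ((20.3+(-20.8)+23)/3, ((-1.8)+(-15.5)+20.4)/3)
= (7.5, 1.0333)

(7.5, 1.0333)


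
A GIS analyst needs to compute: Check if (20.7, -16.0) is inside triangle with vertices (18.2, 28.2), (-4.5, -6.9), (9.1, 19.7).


Cross products: AB x AP = 1091.09, BC x BP = -794.08, CA x CP = -423.47
All same sign? no

No, outside


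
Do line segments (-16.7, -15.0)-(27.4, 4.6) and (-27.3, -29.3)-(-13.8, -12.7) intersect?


Cross products: d1=17.09, d2=-450.37, d3=-422.87, d4=44.59
d1*d2 < 0 and d3*d4 < 0? yes

Yes, they intersect


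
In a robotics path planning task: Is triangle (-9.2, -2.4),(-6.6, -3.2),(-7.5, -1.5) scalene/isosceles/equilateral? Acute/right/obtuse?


Side lengths squared: AB^2=7.4, BC^2=3.7, CA^2=3.7
Sorted: [3.7, 3.7, 7.4]
By sides: Isosceles, By angles: Right

Isosceles, Right


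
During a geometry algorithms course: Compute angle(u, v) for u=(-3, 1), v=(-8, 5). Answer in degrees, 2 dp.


u.v = 29, |u| = sqrt(10) = 3.1623, |v| = sqrt(89) = 9.434
cos(theta) = u.v/(|u||v|) = 29/sqrt(890) = 0.972082
theta = acos(0.972082) = 13.57 degrees

13.57 degrees


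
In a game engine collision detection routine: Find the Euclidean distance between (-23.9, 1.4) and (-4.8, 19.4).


dx=19.1, dy=18
d^2 = 19.1^2 + 18^2 = 688.81
d = sqrt(688.81) = 26.2452

26.2452


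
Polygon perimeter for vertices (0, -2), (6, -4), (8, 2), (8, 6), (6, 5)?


Sides: (0, -2)->(6, -4): sqrt(40) = 6.324555, (6, -4)->(8, 2): sqrt(40) = 6.324555, (8, 2)->(8, 6): sqrt(16) = 4, (8, 6)->(6, 5): sqrt(5) = 2.236068, (6, 5)->(0, -2): sqrt(85) = 9.219544
Sum = 28.104722
Perimeter = 28.1047

28.1047


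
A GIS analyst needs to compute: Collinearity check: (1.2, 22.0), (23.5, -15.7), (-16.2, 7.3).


Cross product: (23.5-1.2)*(7.3-22) - ((-15.7)-22)*((-16.2)-1.2)
= -983.79

No, not collinear


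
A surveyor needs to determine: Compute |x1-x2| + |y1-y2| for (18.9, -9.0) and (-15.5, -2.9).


|18.9-(-15.5)| + |(-9)-(-2.9)| = 34.4 + 6.1 = 40.5

40.5


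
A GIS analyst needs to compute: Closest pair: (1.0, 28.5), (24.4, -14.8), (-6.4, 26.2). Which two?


d(P0,P1) = 49.2184, d(P0,P2) = 7.7492, d(P1,P2) = 51.28
Closest: P0 and P2

Closest pair: (1.0, 28.5) and (-6.4, 26.2), distance = 7.7492


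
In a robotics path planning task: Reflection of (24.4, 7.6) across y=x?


Reflection over y=x: (x,y) -> (y,x)
(24.4, 7.6) -> (7.6, 24.4)

(7.6, 24.4)


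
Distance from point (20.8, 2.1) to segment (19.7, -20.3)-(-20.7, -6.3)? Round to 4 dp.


Project P onto AB: t = 0.1472 (clamped to [0,1])
Closest point on segment: (13.7519, -18.2388)
Distance: 21.5254

21.5254


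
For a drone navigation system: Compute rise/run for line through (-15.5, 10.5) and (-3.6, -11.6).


slope = (y2-y1)/(x2-x1) = ((-11.6)-10.5)/((-3.6)-(-15.5)) = (-22.1)/11.9 = -1.8571

-1.8571


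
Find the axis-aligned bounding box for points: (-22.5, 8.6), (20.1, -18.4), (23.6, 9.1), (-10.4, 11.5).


x range: [-22.5, 23.6]
y range: [-18.4, 11.5]
Bounding box: (-22.5,-18.4) to (23.6,11.5)

(-22.5,-18.4) to (23.6,11.5)


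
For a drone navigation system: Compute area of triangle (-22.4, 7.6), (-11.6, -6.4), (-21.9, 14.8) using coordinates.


Area = |x_A(y_B-y_C) + x_B(y_C-y_A) + x_C(y_A-y_B)|/2
= |474.88 + (-83.52) + (-306.6)|/2
= 84.76/2 = 42.38

42.38


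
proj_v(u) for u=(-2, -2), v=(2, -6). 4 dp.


u.v = 8, |v| = sqrt(40) = 6.3246
Scalar projection = u.v / |v| = 8 / sqrt(40) = 1.2649

1.2649


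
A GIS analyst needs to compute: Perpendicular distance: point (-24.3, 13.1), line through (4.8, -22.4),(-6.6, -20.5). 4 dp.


|cross product| = 349.41
|line direction| = sqrt(133.57) = 11.5572
Distance = 349.41/sqrt(133.57) = 30.233

30.233


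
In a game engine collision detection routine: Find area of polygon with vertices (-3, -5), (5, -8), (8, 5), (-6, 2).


Shoelace sum: ((-3)*(-8) - 5*(-5)) + (5*5 - 8*(-8)) + (8*2 - (-6)*5) + ((-6)*(-5) - (-3)*2)
= 220
Area = |220|/2 = 110

110


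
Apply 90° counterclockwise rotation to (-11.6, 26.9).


90° CCW: (x,y) -> (-y, x)
(-11.6,26.9) -> (-26.9, -11.6)

(-26.9, -11.6)


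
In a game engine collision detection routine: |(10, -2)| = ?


|u| = sqrt(10^2 + (-2)^2) = sqrt(104) = 10.198

10.198
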